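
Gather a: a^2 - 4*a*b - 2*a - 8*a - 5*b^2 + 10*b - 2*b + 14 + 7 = a^2 + a*(-4*b - 10) - 5*b^2 + 8*b + 21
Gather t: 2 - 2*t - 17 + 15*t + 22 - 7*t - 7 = 6*t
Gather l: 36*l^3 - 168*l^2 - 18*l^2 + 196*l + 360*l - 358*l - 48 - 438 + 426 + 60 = 36*l^3 - 186*l^2 + 198*l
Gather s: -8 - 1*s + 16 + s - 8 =0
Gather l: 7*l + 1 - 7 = 7*l - 6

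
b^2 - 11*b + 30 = (b - 6)*(b - 5)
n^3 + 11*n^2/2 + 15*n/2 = n*(n + 5/2)*(n + 3)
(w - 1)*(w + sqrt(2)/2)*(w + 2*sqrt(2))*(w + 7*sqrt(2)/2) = w^4 - w^3 + 6*sqrt(2)*w^3 - 6*sqrt(2)*w^2 + 39*w^2/2 - 39*w/2 + 7*sqrt(2)*w - 7*sqrt(2)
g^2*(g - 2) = g^3 - 2*g^2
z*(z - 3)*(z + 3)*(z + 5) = z^4 + 5*z^3 - 9*z^2 - 45*z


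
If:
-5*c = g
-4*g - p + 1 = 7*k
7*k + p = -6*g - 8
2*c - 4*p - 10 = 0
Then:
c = 9/10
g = -9/2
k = 421/140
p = -41/20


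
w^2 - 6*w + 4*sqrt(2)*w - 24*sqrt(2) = (w - 6)*(w + 4*sqrt(2))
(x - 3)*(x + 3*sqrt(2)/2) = x^2 - 3*x + 3*sqrt(2)*x/2 - 9*sqrt(2)/2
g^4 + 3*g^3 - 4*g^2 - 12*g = g*(g - 2)*(g + 2)*(g + 3)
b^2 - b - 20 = (b - 5)*(b + 4)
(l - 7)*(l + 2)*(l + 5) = l^3 - 39*l - 70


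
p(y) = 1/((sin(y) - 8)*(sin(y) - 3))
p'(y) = -cos(y)/((sin(y) - 8)*(sin(y) - 3)^2) - cos(y)/((sin(y) - 8)^2*(sin(y) - 3))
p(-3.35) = 0.05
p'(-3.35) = -0.02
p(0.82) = 0.06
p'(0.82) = 0.02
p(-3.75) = 0.06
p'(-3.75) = -0.02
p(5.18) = 0.03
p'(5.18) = 0.00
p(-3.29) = 0.04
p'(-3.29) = -0.02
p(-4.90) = 0.07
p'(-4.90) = 0.01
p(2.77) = 0.05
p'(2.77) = -0.02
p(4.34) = 0.03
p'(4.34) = -0.00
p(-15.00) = 0.03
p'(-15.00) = -0.00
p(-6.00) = 0.05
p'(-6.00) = 0.02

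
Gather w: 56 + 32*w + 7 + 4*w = 36*w + 63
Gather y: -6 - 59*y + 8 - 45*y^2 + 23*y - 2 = -45*y^2 - 36*y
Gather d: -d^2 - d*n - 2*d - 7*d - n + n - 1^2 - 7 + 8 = -d^2 + d*(-n - 9)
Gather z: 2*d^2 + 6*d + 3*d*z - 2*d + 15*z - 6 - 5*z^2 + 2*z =2*d^2 + 4*d - 5*z^2 + z*(3*d + 17) - 6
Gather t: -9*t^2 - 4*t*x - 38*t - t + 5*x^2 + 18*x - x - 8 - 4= -9*t^2 + t*(-4*x - 39) + 5*x^2 + 17*x - 12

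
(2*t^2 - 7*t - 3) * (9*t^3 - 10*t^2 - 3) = 18*t^5 - 83*t^4 + 43*t^3 + 24*t^2 + 21*t + 9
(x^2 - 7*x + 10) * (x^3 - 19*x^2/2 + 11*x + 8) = x^5 - 33*x^4/2 + 175*x^3/2 - 164*x^2 + 54*x + 80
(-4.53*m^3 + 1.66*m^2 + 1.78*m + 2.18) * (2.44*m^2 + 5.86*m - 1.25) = -11.0532*m^5 - 22.4954*m^4 + 19.7333*m^3 + 13.675*m^2 + 10.5498*m - 2.725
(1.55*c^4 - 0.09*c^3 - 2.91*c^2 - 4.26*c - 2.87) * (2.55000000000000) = 3.9525*c^4 - 0.2295*c^3 - 7.4205*c^2 - 10.863*c - 7.3185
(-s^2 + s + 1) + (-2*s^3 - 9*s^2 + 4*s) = -2*s^3 - 10*s^2 + 5*s + 1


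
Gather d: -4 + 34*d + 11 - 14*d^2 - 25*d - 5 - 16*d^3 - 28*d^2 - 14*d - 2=-16*d^3 - 42*d^2 - 5*d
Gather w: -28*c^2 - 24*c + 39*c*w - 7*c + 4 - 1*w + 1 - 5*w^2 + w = -28*c^2 + 39*c*w - 31*c - 5*w^2 + 5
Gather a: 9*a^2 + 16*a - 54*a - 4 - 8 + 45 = 9*a^2 - 38*a + 33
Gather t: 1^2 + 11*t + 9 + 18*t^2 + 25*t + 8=18*t^2 + 36*t + 18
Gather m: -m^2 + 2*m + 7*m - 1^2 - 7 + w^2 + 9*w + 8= -m^2 + 9*m + w^2 + 9*w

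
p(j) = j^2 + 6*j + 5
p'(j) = 2*j + 6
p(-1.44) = -1.57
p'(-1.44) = 3.12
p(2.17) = 22.73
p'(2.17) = 10.34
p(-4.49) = -1.78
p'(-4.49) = -2.98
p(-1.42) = -1.50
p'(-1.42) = 3.16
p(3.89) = 43.47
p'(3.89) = 13.78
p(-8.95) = 31.40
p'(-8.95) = -11.90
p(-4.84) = -0.61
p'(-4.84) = -3.68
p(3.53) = 38.64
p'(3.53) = 13.06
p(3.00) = 32.00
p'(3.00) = 12.00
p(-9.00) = 32.00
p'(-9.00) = -12.00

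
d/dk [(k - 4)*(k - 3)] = 2*k - 7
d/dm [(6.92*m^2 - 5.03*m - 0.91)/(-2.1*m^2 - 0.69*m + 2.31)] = (-15.3378*m^2 + 28.1484*m - 12.2472)/(4.41*m^4 + 2.898*m^3 - 9.2259*m^2 - 3.1878*m + 5.3361)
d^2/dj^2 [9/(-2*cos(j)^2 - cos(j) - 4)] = 9*(16*sin(j)^4 + 23*sin(j)^2 - 23*cos(j)/2 + 3*cos(3*j)/2 - 25)/(-2*sin(j)^2 + cos(j) + 6)^3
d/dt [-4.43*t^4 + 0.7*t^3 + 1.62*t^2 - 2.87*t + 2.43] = -17.72*t^3 + 2.1*t^2 + 3.24*t - 2.87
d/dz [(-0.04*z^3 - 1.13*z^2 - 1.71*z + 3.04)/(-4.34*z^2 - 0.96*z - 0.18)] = (0.1736*z^4 + 0.0768000000000004*z^3 - 6.315*z^2 + 26.794*z + 3.2262)/(18.8356*z^4 + 8.3328*z^3 + 2.484*z^2 + 0.3456*z + 0.0324)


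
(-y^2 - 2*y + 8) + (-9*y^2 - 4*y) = -10*y^2 - 6*y + 8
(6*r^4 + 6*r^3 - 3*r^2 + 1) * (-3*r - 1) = -18*r^5 - 24*r^4 + 3*r^3 + 3*r^2 - 3*r - 1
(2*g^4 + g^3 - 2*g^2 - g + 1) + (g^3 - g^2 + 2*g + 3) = 2*g^4 + 2*g^3 - 3*g^2 + g + 4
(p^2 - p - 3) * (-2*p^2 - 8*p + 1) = -2*p^4 - 6*p^3 + 15*p^2 + 23*p - 3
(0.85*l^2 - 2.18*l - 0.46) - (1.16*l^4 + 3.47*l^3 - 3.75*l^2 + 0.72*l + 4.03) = -1.16*l^4 - 3.47*l^3 + 4.6*l^2 - 2.9*l - 4.49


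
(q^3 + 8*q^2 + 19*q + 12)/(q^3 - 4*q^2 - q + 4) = (q^2 + 7*q + 12)/(q^2 - 5*q + 4)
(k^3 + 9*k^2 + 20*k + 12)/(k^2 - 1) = (k^2 + 8*k + 12)/(k - 1)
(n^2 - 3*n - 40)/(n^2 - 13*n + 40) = (n + 5)/(n - 5)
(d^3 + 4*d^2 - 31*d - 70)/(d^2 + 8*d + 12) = (d^2 + 2*d - 35)/(d + 6)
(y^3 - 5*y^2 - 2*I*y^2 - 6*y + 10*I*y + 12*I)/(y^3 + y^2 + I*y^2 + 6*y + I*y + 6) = (y - 6)/(y + 3*I)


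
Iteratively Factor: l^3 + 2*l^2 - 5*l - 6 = (l + 3)*(l^2 - l - 2) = (l + 1)*(l + 3)*(l - 2)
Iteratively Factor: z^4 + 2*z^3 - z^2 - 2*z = (z - 1)*(z^3 + 3*z^2 + 2*z) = z*(z - 1)*(z^2 + 3*z + 2) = z*(z - 1)*(z + 2)*(z + 1)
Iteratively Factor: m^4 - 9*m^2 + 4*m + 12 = (m + 3)*(m^3 - 3*m^2 + 4) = (m - 2)*(m + 3)*(m^2 - m - 2) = (m - 2)^2*(m + 3)*(m + 1)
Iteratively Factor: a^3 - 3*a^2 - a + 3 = (a - 3)*(a^2 - 1) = (a - 3)*(a + 1)*(a - 1)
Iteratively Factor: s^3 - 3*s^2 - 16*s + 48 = (s - 3)*(s^2 - 16) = (s - 4)*(s - 3)*(s + 4)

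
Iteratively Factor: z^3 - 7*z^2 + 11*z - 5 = (z - 5)*(z^2 - 2*z + 1) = (z - 5)*(z - 1)*(z - 1)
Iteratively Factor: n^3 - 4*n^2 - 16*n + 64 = (n - 4)*(n^2 - 16) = (n - 4)^2*(n + 4)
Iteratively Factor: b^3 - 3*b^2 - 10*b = (b - 5)*(b^2 + 2*b) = (b - 5)*(b + 2)*(b)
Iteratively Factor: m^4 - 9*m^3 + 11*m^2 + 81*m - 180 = (m - 5)*(m^3 - 4*m^2 - 9*m + 36) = (m - 5)*(m - 3)*(m^2 - m - 12) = (m - 5)*(m - 4)*(m - 3)*(m + 3)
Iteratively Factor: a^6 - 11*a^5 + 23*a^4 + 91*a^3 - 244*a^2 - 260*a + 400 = (a - 4)*(a^5 - 7*a^4 - 5*a^3 + 71*a^2 + 40*a - 100) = (a - 5)*(a - 4)*(a^4 - 2*a^3 - 15*a^2 - 4*a + 20) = (a - 5)*(a - 4)*(a - 1)*(a^3 - a^2 - 16*a - 20) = (a - 5)*(a - 4)*(a - 1)*(a + 2)*(a^2 - 3*a - 10) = (a - 5)*(a - 4)*(a - 1)*(a + 2)^2*(a - 5)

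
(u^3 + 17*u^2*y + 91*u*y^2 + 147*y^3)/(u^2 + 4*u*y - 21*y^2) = (-u^2 - 10*u*y - 21*y^2)/(-u + 3*y)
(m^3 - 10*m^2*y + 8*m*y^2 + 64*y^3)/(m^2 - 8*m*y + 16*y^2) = (-m^2 + 6*m*y + 16*y^2)/(-m + 4*y)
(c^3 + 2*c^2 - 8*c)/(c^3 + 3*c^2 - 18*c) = (c^2 + 2*c - 8)/(c^2 + 3*c - 18)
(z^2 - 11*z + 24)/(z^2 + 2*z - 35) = (z^2 - 11*z + 24)/(z^2 + 2*z - 35)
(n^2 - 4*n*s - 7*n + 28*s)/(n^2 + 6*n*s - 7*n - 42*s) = (n - 4*s)/(n + 6*s)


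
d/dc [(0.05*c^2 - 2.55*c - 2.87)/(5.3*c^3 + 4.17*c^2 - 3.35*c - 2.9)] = (-0.265*c^4 + 27.03*c^3 + 56.099*c^2 + 23.6458*c - 2.2195)/(28.09*c^6 + 44.202*c^5 - 18.1211*c^4 - 58.679*c^3 - 12.9635*c^2 + 19.43*c + 8.41)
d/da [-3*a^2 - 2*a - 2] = -6*a - 2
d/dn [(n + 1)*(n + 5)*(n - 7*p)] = 3*n^2 - 14*n*p + 12*n - 42*p + 5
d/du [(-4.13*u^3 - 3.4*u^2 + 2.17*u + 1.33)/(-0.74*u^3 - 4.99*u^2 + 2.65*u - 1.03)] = (1.77635683940025e-15*u^5 + 18.0927*u^4 - 18.6774*u^3 + 17.5326*u^2 + 20.2774*u - 5.7596)/(0.5476*u^6 + 7.3852*u^5 + 20.9781*u^4 - 24.9226*u^3 + 17.3019*u^2 - 5.459*u + 1.0609)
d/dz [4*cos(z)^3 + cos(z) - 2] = (12*sin(z)^2 - 13)*sin(z)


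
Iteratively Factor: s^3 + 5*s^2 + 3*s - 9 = (s + 3)*(s^2 + 2*s - 3) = (s + 3)^2*(s - 1)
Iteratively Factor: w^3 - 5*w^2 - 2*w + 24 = (w - 3)*(w^2 - 2*w - 8) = (w - 4)*(w - 3)*(w + 2)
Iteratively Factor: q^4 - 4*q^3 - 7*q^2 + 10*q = (q - 1)*(q^3 - 3*q^2 - 10*q) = (q - 5)*(q - 1)*(q^2 + 2*q) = (q - 5)*(q - 1)*(q + 2)*(q)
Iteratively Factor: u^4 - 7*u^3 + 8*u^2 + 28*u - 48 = (u - 2)*(u^3 - 5*u^2 - 2*u + 24) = (u - 3)*(u - 2)*(u^2 - 2*u - 8) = (u - 4)*(u - 3)*(u - 2)*(u + 2)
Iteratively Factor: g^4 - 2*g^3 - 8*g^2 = (g + 2)*(g^3 - 4*g^2) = (g - 4)*(g + 2)*(g^2) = g*(g - 4)*(g + 2)*(g)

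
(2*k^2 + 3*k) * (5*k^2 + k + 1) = 10*k^4 + 17*k^3 + 5*k^2 + 3*k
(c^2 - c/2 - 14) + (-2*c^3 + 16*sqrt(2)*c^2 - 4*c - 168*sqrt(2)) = -2*c^3 + c^2 + 16*sqrt(2)*c^2 - 9*c/2 - 168*sqrt(2) - 14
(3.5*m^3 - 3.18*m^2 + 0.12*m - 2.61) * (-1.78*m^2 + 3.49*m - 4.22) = -6.23*m^5 + 17.8754*m^4 - 26.0818*m^3 + 18.4842*m^2 - 9.6153*m + 11.0142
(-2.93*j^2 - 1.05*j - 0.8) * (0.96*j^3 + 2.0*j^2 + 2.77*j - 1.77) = -2.8128*j^5 - 6.868*j^4 - 10.9841*j^3 + 0.677600000000001*j^2 - 0.3575*j + 1.416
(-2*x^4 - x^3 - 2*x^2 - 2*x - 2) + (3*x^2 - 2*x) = -2*x^4 - x^3 + x^2 - 4*x - 2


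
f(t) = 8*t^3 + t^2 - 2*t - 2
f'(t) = 24*t^2 + 2*t - 2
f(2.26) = 90.93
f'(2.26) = 125.10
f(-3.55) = -340.21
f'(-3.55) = 293.36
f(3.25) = 276.69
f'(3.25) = 258.00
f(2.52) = 127.33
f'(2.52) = 155.45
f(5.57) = 1400.35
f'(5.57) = 753.74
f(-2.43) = -106.03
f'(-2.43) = 134.86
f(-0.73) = -3.12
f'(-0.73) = 9.33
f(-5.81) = -1525.61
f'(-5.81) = 796.53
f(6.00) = 1750.00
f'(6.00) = 874.00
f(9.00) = 5893.00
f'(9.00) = 1960.00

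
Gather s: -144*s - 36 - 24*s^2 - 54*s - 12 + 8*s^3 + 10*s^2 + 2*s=8*s^3 - 14*s^2 - 196*s - 48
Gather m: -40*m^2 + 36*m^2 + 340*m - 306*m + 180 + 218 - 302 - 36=-4*m^2 + 34*m + 60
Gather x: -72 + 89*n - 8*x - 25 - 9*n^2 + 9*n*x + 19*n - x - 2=-9*n^2 + 108*n + x*(9*n - 9) - 99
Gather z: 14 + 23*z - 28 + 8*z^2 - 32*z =8*z^2 - 9*z - 14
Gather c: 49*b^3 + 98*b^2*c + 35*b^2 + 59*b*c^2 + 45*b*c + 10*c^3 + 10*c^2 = 49*b^3 + 35*b^2 + 10*c^3 + c^2*(59*b + 10) + c*(98*b^2 + 45*b)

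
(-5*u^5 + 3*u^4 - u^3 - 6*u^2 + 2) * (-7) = 35*u^5 - 21*u^4 + 7*u^3 + 42*u^2 - 14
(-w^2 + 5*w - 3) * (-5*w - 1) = 5*w^3 - 24*w^2 + 10*w + 3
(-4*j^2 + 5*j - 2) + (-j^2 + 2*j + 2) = -5*j^2 + 7*j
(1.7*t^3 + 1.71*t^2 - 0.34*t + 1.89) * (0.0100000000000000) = 0.017*t^3 + 0.0171*t^2 - 0.0034*t + 0.0189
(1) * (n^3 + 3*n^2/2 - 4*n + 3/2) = n^3 + 3*n^2/2 - 4*n + 3/2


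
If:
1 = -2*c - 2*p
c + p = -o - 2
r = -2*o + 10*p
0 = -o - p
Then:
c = -2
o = -3/2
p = 3/2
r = 18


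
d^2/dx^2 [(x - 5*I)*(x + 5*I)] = 2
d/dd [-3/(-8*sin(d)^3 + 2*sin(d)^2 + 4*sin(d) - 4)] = 3*(-6*sin(d)^2 + sin(d) + 1)*cos(d)/(sin(d)^2 - sin(d) + sin(3*d) - 2)^2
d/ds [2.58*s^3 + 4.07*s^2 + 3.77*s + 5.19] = 7.74*s^2 + 8.14*s + 3.77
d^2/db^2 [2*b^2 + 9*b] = 4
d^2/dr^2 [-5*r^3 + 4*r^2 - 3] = 8 - 30*r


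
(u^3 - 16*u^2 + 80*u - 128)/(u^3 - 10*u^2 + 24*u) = (u^2 - 12*u + 32)/(u*(u - 6))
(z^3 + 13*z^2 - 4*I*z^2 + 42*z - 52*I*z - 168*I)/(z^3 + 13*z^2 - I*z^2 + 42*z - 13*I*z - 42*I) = (z - 4*I)/(z - I)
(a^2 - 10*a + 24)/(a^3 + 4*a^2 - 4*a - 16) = (a^2 - 10*a + 24)/(a^3 + 4*a^2 - 4*a - 16)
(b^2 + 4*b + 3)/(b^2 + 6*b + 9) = (b + 1)/(b + 3)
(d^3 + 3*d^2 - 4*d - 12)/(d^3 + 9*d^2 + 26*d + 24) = (d - 2)/(d + 4)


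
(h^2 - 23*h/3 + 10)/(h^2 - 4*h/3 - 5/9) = 3*(h - 6)/(3*h + 1)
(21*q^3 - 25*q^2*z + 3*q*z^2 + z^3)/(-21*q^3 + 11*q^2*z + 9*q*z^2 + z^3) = (-3*q + z)/(3*q + z)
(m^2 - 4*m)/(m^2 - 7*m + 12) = m/(m - 3)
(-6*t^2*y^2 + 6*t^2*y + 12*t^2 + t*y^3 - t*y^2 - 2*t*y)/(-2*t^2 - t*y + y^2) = t*(6*t*y^2 - 6*t*y - 12*t - y^3 + y^2 + 2*y)/(2*t^2 + t*y - y^2)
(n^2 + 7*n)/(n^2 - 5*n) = (n + 7)/(n - 5)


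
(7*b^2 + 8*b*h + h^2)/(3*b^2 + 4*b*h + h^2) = (7*b + h)/(3*b + h)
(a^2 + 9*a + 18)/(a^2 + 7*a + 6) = (a + 3)/(a + 1)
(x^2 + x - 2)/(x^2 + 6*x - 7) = (x + 2)/(x + 7)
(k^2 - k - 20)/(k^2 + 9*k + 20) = (k - 5)/(k + 5)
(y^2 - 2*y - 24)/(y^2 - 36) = (y + 4)/(y + 6)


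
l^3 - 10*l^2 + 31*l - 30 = (l - 5)*(l - 3)*(l - 2)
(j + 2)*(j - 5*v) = j^2 - 5*j*v + 2*j - 10*v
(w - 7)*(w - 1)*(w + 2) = w^3 - 6*w^2 - 9*w + 14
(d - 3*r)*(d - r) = d^2 - 4*d*r + 3*r^2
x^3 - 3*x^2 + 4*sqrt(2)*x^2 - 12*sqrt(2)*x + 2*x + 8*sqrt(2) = (x - 2)*(x - 1)*(x + 4*sqrt(2))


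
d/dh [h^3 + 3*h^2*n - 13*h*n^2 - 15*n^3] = 3*h^2 + 6*h*n - 13*n^2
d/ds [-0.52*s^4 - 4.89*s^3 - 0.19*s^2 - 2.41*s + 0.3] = -2.08*s^3 - 14.67*s^2 - 0.38*s - 2.41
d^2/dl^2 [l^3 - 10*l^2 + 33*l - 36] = 6*l - 20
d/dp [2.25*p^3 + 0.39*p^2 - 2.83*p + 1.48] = 6.75*p^2 + 0.78*p - 2.83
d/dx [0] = 0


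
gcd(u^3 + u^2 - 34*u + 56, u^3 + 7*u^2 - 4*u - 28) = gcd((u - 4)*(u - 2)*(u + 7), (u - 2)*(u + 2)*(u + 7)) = u^2 + 5*u - 14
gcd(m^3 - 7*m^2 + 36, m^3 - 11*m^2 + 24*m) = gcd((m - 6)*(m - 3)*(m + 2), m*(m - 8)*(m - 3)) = m - 3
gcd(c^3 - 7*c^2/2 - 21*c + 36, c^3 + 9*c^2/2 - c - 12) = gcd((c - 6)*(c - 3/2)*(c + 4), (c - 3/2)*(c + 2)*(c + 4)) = c^2 + 5*c/2 - 6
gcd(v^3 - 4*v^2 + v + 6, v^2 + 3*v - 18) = v - 3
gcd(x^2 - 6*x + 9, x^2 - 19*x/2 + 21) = 1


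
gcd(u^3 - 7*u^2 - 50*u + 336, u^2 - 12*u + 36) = u - 6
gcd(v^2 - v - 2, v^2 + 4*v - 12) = v - 2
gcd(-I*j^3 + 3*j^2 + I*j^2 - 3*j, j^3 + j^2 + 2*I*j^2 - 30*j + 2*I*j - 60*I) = 1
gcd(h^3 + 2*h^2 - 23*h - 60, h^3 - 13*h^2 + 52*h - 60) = h - 5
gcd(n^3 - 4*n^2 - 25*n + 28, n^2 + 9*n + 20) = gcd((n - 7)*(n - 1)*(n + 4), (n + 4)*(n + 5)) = n + 4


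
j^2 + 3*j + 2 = (j + 1)*(j + 2)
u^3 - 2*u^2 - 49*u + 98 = (u - 7)*(u - 2)*(u + 7)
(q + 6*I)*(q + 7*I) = q^2 + 13*I*q - 42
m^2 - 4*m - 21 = (m - 7)*(m + 3)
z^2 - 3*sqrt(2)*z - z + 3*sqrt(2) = (z - 1)*(z - 3*sqrt(2))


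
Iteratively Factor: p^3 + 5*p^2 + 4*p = (p + 4)*(p^2 + p) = (p + 1)*(p + 4)*(p)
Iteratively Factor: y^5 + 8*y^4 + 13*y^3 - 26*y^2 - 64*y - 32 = (y + 1)*(y^4 + 7*y^3 + 6*y^2 - 32*y - 32) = (y + 1)*(y + 4)*(y^3 + 3*y^2 - 6*y - 8) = (y + 1)^2*(y + 4)*(y^2 + 2*y - 8) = (y - 2)*(y + 1)^2*(y + 4)*(y + 4)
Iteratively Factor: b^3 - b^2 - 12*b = (b + 3)*(b^2 - 4*b) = (b - 4)*(b + 3)*(b)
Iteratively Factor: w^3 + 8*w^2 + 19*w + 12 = (w + 1)*(w^2 + 7*w + 12) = (w + 1)*(w + 3)*(w + 4)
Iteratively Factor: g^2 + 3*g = (g + 3)*(g)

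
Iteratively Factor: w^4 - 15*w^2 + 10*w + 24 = (w + 4)*(w^3 - 4*w^2 + w + 6) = (w + 1)*(w + 4)*(w^2 - 5*w + 6) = (w - 2)*(w + 1)*(w + 4)*(w - 3)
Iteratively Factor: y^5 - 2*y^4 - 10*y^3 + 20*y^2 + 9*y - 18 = (y - 2)*(y^4 - 10*y^2 + 9) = (y - 2)*(y - 1)*(y^3 + y^2 - 9*y - 9) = (y - 2)*(y - 1)*(y + 3)*(y^2 - 2*y - 3) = (y - 2)*(y - 1)*(y + 1)*(y + 3)*(y - 3)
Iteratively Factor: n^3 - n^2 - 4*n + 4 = (n + 2)*(n^2 - 3*n + 2) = (n - 1)*(n + 2)*(n - 2)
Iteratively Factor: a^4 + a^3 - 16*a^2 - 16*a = (a - 4)*(a^3 + 5*a^2 + 4*a) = (a - 4)*(a + 1)*(a^2 + 4*a) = a*(a - 4)*(a + 1)*(a + 4)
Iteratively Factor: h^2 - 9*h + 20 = (h - 4)*(h - 5)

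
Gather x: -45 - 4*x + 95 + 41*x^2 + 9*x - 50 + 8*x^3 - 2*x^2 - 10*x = 8*x^3 + 39*x^2 - 5*x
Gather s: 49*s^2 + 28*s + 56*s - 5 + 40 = 49*s^2 + 84*s + 35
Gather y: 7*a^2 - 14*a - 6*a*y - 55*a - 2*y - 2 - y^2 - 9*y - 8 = 7*a^2 - 69*a - y^2 + y*(-6*a - 11) - 10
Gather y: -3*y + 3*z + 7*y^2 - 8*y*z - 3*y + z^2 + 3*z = 7*y^2 + y*(-8*z - 6) + z^2 + 6*z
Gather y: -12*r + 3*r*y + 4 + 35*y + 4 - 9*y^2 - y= -12*r - 9*y^2 + y*(3*r + 34) + 8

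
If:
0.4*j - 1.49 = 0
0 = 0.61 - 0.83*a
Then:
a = 0.73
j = 3.72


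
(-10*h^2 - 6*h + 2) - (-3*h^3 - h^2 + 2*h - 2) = 3*h^3 - 9*h^2 - 8*h + 4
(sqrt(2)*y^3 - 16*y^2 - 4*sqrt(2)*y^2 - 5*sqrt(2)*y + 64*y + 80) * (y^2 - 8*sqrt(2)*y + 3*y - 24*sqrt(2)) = sqrt(2)*y^5 - 32*y^4 - sqrt(2)*y^4 + 32*y^3 + 111*sqrt(2)*y^3 - 143*sqrt(2)*y^2 + 544*y^2 - 2176*sqrt(2)*y + 480*y - 1920*sqrt(2)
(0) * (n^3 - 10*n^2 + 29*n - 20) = 0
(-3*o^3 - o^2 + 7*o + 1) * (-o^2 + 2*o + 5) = 3*o^5 - 5*o^4 - 24*o^3 + 8*o^2 + 37*o + 5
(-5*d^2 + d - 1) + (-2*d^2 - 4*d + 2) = -7*d^2 - 3*d + 1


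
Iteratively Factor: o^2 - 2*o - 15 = (o - 5)*(o + 3)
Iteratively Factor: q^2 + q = (q + 1)*(q)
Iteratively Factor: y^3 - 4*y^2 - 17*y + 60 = (y - 5)*(y^2 + y - 12) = (y - 5)*(y + 4)*(y - 3)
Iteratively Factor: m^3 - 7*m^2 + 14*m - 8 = (m - 2)*(m^2 - 5*m + 4) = (m - 2)*(m - 1)*(m - 4)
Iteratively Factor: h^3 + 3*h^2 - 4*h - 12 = (h + 3)*(h^2 - 4) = (h - 2)*(h + 3)*(h + 2)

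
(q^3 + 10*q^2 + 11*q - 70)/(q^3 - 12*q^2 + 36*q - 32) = (q^2 + 12*q + 35)/(q^2 - 10*q + 16)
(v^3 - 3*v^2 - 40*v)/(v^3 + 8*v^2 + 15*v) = (v - 8)/(v + 3)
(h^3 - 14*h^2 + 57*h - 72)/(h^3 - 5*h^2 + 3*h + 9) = (h - 8)/(h + 1)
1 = 1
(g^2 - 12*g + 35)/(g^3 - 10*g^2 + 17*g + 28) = (g - 5)/(g^2 - 3*g - 4)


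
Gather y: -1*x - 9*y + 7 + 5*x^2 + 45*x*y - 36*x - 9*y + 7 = 5*x^2 - 37*x + y*(45*x - 18) + 14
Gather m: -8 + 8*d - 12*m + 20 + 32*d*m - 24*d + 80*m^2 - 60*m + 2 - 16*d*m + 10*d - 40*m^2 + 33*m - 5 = -6*d + 40*m^2 + m*(16*d - 39) + 9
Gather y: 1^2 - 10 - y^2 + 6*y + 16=-y^2 + 6*y + 7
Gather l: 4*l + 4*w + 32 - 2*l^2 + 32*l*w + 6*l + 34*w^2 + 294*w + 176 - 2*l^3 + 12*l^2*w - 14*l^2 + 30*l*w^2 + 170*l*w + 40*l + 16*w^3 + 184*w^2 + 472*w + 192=-2*l^3 + l^2*(12*w - 16) + l*(30*w^2 + 202*w + 50) + 16*w^3 + 218*w^2 + 770*w + 400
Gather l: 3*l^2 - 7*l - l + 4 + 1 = 3*l^2 - 8*l + 5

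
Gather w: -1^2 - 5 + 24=18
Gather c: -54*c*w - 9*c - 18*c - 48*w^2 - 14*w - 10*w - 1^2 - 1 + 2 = c*(-54*w - 27) - 48*w^2 - 24*w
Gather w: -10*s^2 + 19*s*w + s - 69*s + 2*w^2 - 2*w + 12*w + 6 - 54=-10*s^2 - 68*s + 2*w^2 + w*(19*s + 10) - 48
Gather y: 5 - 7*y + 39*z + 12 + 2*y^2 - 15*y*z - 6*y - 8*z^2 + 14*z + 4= 2*y^2 + y*(-15*z - 13) - 8*z^2 + 53*z + 21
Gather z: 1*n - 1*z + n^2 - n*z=n^2 + n + z*(-n - 1)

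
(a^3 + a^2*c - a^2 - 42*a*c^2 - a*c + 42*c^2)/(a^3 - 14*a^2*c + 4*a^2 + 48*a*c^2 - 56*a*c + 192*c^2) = (a^2 + 7*a*c - a - 7*c)/(a^2 - 8*a*c + 4*a - 32*c)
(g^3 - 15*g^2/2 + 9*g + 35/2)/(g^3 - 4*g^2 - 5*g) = (g - 7/2)/g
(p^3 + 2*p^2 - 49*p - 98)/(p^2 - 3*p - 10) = (p^2 - 49)/(p - 5)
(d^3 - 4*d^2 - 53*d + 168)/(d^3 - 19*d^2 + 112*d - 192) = (d + 7)/(d - 8)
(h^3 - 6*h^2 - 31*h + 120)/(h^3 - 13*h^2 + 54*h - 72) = (h^2 - 3*h - 40)/(h^2 - 10*h + 24)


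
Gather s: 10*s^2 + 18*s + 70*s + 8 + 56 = 10*s^2 + 88*s + 64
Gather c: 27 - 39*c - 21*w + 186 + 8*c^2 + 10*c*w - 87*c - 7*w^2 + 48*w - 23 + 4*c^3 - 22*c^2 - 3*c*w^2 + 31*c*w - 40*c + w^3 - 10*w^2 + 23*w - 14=4*c^3 - 14*c^2 + c*(-3*w^2 + 41*w - 166) + w^3 - 17*w^2 + 50*w + 176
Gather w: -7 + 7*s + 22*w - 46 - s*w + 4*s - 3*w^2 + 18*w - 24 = 11*s - 3*w^2 + w*(40 - s) - 77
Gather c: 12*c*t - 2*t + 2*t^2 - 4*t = 12*c*t + 2*t^2 - 6*t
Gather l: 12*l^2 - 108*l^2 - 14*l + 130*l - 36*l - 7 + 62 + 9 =-96*l^2 + 80*l + 64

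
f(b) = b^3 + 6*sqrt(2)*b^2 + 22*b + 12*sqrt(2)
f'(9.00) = 417.74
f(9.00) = 1631.28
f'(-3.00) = -1.91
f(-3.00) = 0.34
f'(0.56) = 32.44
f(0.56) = 32.13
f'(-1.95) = 0.31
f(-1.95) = -1.08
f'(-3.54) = -0.48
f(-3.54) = 1.06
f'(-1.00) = 8.03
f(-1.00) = 2.46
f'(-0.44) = 15.11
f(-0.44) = 8.85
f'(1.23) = 47.41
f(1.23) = 58.73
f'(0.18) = 25.15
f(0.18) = 21.21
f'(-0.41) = 15.55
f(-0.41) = 9.31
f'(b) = 3*b^2 + 12*sqrt(2)*b + 22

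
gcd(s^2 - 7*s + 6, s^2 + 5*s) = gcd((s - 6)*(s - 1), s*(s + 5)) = 1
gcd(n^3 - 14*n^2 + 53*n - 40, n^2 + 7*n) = 1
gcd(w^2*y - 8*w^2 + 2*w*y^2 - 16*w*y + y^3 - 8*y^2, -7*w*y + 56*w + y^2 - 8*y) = y - 8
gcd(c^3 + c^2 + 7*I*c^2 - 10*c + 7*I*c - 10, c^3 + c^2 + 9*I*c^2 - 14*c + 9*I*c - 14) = c^2 + c*(1 + 2*I) + 2*I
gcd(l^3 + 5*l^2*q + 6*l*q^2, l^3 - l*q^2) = l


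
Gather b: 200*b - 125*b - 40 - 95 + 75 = 75*b - 60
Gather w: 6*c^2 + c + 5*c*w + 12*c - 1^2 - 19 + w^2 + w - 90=6*c^2 + 13*c + w^2 + w*(5*c + 1) - 110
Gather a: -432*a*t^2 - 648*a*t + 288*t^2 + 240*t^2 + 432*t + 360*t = a*(-432*t^2 - 648*t) + 528*t^2 + 792*t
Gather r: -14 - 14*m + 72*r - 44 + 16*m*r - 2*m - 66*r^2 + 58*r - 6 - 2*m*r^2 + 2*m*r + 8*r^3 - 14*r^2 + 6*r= -16*m + 8*r^3 + r^2*(-2*m - 80) + r*(18*m + 136) - 64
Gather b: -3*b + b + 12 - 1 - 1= 10 - 2*b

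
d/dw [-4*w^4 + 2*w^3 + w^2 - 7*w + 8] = -16*w^3 + 6*w^2 + 2*w - 7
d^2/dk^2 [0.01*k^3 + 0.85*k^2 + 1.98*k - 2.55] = 0.06*k + 1.7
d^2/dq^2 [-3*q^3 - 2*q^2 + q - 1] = -18*q - 4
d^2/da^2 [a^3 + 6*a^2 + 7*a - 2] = 6*a + 12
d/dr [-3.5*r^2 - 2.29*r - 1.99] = -7.0*r - 2.29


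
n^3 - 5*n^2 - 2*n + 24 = (n - 4)*(n - 3)*(n + 2)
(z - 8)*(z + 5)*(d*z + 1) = d*z^3 - 3*d*z^2 - 40*d*z + z^2 - 3*z - 40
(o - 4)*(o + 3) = o^2 - o - 12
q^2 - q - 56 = (q - 8)*(q + 7)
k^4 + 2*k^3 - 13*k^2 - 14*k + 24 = (k - 3)*(k - 1)*(k + 2)*(k + 4)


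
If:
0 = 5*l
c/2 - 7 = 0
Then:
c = 14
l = 0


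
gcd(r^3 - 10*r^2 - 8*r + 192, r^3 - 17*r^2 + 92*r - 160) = r - 8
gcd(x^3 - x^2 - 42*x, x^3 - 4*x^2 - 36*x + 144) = x + 6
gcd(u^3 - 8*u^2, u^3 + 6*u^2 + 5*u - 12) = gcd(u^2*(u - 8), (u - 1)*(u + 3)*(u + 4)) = 1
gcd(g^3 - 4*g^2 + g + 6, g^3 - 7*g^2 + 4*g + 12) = g^2 - g - 2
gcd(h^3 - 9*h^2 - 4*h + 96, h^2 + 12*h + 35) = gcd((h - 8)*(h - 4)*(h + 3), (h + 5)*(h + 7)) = 1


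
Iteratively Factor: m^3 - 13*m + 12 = (m - 1)*(m^2 + m - 12) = (m - 3)*(m - 1)*(m + 4)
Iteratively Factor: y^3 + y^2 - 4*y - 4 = (y + 2)*(y^2 - y - 2) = (y + 1)*(y + 2)*(y - 2)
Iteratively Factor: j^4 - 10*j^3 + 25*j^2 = (j - 5)*(j^3 - 5*j^2) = (j - 5)^2*(j^2) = j*(j - 5)^2*(j)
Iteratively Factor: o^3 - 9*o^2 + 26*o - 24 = (o - 3)*(o^2 - 6*o + 8) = (o - 3)*(o - 2)*(o - 4)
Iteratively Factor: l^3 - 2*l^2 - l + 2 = (l - 1)*(l^2 - l - 2) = (l - 1)*(l + 1)*(l - 2)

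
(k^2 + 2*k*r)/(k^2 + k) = (k + 2*r)/(k + 1)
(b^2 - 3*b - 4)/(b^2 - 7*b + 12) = (b + 1)/(b - 3)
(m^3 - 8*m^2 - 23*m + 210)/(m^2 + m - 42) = (m^2 - 2*m - 35)/(m + 7)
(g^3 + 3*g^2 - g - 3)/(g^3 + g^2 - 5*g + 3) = (g + 1)/(g - 1)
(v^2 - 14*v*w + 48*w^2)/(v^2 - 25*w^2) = (v^2 - 14*v*w + 48*w^2)/(v^2 - 25*w^2)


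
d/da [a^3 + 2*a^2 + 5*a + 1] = 3*a^2 + 4*a + 5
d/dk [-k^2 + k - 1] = 1 - 2*k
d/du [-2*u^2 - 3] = -4*u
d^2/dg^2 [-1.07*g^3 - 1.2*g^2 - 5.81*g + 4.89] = -6.42*g - 2.4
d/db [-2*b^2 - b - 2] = -4*b - 1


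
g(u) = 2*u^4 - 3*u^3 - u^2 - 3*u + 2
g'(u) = 8*u^3 - 9*u^2 - 2*u - 3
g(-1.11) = 11.24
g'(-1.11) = -22.81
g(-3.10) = 275.77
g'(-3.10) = -321.62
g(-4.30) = 918.69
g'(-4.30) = -796.87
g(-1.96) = 56.14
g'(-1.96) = -93.89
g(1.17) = -3.94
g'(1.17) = -4.85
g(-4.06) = 741.88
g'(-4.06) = -678.62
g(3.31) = 112.39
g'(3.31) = 181.89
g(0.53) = -0.16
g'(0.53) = -5.40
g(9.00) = 10829.00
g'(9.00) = 5082.00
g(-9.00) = 15257.00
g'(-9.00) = -6546.00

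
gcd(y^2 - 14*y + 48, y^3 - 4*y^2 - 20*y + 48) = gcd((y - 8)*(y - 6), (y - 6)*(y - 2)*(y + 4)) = y - 6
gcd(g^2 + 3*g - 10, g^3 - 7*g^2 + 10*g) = g - 2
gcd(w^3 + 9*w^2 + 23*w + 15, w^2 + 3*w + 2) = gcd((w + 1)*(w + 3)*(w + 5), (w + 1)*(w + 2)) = w + 1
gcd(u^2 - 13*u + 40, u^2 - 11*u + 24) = u - 8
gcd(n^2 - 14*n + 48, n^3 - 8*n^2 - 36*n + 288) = n^2 - 14*n + 48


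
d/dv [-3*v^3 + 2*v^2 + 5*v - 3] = -9*v^2 + 4*v + 5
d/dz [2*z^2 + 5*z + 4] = 4*z + 5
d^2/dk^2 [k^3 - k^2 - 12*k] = 6*k - 2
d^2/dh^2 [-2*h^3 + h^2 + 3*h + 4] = 2 - 12*h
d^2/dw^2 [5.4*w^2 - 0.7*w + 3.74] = 10.8000000000000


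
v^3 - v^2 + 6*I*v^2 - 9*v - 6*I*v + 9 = (v - 1)*(v + 3*I)^2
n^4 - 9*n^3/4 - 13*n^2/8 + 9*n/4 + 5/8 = (n - 5/2)*(n - 1)*(n + 1/4)*(n + 1)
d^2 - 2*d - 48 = (d - 8)*(d + 6)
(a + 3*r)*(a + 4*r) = a^2 + 7*a*r + 12*r^2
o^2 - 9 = (o - 3)*(o + 3)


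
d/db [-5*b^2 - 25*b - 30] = -10*b - 25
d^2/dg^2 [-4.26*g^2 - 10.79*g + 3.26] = -8.52000000000000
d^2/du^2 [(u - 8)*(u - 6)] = 2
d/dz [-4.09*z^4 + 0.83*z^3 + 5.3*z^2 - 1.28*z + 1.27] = -16.36*z^3 + 2.49*z^2 + 10.6*z - 1.28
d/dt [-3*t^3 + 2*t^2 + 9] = t*(4 - 9*t)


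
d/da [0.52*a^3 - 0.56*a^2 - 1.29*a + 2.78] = 1.56*a^2 - 1.12*a - 1.29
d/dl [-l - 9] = -1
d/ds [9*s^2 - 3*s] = 18*s - 3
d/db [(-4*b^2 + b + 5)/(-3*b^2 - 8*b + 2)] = 7*(5*b^2 + 2*b + 6)/(9*b^4 + 48*b^3 + 52*b^2 - 32*b + 4)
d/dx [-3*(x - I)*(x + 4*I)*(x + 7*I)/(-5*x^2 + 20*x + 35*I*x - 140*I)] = (3*x^4 + x^3*(-24 - 42*I) + x^2*(261 + 132*I) + x*(-1680 - 168*I) - 588 - 1092*I)/(5*x^4 + x^3*(-40 - 70*I) + x^2*(-165 + 560*I) + x*(1960 - 1120*I) - 3920)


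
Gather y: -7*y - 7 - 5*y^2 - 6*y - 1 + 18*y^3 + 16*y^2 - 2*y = 18*y^3 + 11*y^2 - 15*y - 8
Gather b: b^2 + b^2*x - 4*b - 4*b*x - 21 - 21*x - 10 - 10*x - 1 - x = b^2*(x + 1) + b*(-4*x - 4) - 32*x - 32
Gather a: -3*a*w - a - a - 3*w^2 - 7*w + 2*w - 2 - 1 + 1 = a*(-3*w - 2) - 3*w^2 - 5*w - 2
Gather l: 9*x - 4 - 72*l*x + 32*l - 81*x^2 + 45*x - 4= l*(32 - 72*x) - 81*x^2 + 54*x - 8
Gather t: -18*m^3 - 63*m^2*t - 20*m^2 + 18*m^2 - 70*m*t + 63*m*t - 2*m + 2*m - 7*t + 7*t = -18*m^3 - 2*m^2 + t*(-63*m^2 - 7*m)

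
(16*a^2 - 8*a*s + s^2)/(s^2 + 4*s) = (16*a^2 - 8*a*s + s^2)/(s*(s + 4))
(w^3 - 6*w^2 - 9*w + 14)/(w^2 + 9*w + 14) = (w^2 - 8*w + 7)/(w + 7)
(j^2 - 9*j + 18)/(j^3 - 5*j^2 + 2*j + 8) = (j^2 - 9*j + 18)/(j^3 - 5*j^2 + 2*j + 8)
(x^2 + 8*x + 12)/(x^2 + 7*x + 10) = (x + 6)/(x + 5)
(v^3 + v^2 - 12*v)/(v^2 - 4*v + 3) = v*(v + 4)/(v - 1)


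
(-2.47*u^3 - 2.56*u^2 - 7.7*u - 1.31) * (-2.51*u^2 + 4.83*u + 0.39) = 6.1997*u^5 - 5.5045*u^4 + 5.9989*u^3 - 34.9013*u^2 - 9.3303*u - 0.5109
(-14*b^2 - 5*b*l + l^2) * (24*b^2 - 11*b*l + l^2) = -336*b^4 + 34*b^3*l + 65*b^2*l^2 - 16*b*l^3 + l^4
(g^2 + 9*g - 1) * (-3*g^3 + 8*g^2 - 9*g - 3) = -3*g^5 - 19*g^4 + 66*g^3 - 92*g^2 - 18*g + 3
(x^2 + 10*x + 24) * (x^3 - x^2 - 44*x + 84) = x^5 + 9*x^4 - 30*x^3 - 380*x^2 - 216*x + 2016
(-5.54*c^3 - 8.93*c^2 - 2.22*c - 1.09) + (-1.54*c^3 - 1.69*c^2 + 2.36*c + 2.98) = -7.08*c^3 - 10.62*c^2 + 0.14*c + 1.89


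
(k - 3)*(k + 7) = k^2 + 4*k - 21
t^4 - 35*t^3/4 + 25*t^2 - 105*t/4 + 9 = (t - 4)*(t - 3)*(t - 1)*(t - 3/4)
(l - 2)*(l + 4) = l^2 + 2*l - 8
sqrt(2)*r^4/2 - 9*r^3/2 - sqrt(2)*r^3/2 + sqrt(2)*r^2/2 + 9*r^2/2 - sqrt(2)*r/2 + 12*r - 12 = (r - 1)*(r - 4*sqrt(2))*(r - 3*sqrt(2)/2)*(sqrt(2)*r/2 + 1)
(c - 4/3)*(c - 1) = c^2 - 7*c/3 + 4/3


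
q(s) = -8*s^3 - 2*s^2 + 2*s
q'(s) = -24*s^2 - 4*s + 2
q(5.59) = -1448.73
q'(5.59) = -770.31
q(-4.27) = 577.83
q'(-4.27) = -418.51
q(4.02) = -544.00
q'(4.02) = -401.93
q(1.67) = -39.50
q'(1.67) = -71.61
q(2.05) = -73.23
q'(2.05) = -107.06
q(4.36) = -692.35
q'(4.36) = -471.67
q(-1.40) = 15.23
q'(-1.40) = -39.44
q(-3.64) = 352.05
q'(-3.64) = -301.43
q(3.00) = -228.00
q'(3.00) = -226.00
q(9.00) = -5976.00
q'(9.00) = -1978.00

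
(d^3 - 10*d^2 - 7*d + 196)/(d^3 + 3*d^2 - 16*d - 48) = (d^2 - 14*d + 49)/(d^2 - d - 12)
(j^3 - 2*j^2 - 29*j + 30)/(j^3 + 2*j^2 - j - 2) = (j^2 - j - 30)/(j^2 + 3*j + 2)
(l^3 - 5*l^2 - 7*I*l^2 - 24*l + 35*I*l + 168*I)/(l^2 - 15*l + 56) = (l^2 + l*(3 - 7*I) - 21*I)/(l - 7)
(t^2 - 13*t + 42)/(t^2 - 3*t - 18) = (t - 7)/(t + 3)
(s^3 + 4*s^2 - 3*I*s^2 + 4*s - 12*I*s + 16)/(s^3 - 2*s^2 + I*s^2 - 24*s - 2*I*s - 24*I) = (s - 4*I)/(s - 6)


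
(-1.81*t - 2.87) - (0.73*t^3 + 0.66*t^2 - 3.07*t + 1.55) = -0.73*t^3 - 0.66*t^2 + 1.26*t - 4.42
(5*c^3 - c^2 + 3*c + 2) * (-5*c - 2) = -25*c^4 - 5*c^3 - 13*c^2 - 16*c - 4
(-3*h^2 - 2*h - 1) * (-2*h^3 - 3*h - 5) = 6*h^5 + 4*h^4 + 11*h^3 + 21*h^2 + 13*h + 5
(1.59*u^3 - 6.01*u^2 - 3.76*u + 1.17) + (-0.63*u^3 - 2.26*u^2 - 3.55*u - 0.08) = 0.96*u^3 - 8.27*u^2 - 7.31*u + 1.09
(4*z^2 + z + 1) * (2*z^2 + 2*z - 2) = 8*z^4 + 10*z^3 - 4*z^2 - 2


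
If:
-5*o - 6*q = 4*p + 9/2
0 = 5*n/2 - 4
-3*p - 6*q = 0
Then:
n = 8/5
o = 2*q/5 - 9/10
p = -2*q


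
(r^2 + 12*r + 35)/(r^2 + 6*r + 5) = (r + 7)/(r + 1)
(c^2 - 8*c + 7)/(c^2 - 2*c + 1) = (c - 7)/(c - 1)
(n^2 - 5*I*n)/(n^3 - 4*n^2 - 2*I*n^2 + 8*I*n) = (n - 5*I)/(n^2 - 4*n - 2*I*n + 8*I)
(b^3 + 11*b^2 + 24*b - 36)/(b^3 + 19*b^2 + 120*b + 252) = (b - 1)/(b + 7)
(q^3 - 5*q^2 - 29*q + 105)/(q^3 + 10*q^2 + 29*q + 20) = (q^2 - 10*q + 21)/(q^2 + 5*q + 4)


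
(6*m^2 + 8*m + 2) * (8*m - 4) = 48*m^3 + 40*m^2 - 16*m - 8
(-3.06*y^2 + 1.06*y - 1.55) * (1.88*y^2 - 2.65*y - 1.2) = -5.7528*y^4 + 10.1018*y^3 - 2.051*y^2 + 2.8355*y + 1.86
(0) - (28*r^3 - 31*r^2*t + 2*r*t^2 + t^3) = -28*r^3 + 31*r^2*t - 2*r*t^2 - t^3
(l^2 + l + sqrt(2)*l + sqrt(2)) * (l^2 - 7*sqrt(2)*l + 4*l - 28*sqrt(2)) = l^4 - 6*sqrt(2)*l^3 + 5*l^3 - 30*sqrt(2)*l^2 - 10*l^2 - 70*l - 24*sqrt(2)*l - 56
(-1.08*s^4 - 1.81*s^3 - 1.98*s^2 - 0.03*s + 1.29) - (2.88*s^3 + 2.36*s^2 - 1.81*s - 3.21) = -1.08*s^4 - 4.69*s^3 - 4.34*s^2 + 1.78*s + 4.5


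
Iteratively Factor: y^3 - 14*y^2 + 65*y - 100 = (y - 5)*(y^2 - 9*y + 20) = (y - 5)*(y - 4)*(y - 5)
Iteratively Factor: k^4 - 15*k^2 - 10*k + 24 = (k - 4)*(k^3 + 4*k^2 + k - 6) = (k - 4)*(k + 3)*(k^2 + k - 2) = (k - 4)*(k - 1)*(k + 3)*(k + 2)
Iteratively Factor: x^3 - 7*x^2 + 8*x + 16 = (x - 4)*(x^2 - 3*x - 4) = (x - 4)^2*(x + 1)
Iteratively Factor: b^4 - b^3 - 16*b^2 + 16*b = (b - 1)*(b^3 - 16*b) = (b - 4)*(b - 1)*(b^2 + 4*b) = b*(b - 4)*(b - 1)*(b + 4)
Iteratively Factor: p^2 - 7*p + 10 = (p - 5)*(p - 2)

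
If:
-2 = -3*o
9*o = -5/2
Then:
No Solution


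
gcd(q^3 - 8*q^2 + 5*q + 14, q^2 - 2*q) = q - 2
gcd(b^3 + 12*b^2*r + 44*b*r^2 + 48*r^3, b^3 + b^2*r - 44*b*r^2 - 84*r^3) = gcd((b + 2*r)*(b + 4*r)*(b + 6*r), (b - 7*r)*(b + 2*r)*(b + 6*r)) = b^2 + 8*b*r + 12*r^2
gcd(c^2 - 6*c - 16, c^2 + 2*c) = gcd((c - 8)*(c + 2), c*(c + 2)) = c + 2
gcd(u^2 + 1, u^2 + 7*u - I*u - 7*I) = u - I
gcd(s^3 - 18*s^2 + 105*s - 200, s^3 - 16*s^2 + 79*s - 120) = s^2 - 13*s + 40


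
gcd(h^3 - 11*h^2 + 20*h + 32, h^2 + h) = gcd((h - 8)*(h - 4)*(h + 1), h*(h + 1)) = h + 1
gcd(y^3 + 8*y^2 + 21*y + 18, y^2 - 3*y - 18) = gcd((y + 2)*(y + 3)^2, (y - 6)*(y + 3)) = y + 3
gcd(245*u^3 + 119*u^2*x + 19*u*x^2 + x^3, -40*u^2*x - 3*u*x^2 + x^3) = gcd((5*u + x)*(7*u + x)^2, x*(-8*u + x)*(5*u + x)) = 5*u + x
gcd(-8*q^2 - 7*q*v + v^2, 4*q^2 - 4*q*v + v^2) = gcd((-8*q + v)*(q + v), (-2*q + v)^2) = 1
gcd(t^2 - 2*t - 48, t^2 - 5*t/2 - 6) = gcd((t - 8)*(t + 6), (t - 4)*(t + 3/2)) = 1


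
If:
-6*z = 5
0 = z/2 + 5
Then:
No Solution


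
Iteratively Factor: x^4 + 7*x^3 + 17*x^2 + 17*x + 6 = (x + 1)*(x^3 + 6*x^2 + 11*x + 6) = (x + 1)*(x + 2)*(x^2 + 4*x + 3) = (x + 1)*(x + 2)*(x + 3)*(x + 1)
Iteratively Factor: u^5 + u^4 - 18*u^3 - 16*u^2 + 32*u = (u)*(u^4 + u^3 - 18*u^2 - 16*u + 32) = u*(u - 4)*(u^3 + 5*u^2 + 2*u - 8) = u*(u - 4)*(u + 4)*(u^2 + u - 2) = u*(u - 4)*(u + 2)*(u + 4)*(u - 1)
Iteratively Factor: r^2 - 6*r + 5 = (r - 5)*(r - 1)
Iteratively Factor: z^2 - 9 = (z + 3)*(z - 3)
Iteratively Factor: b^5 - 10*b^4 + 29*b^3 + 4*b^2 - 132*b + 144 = (b - 4)*(b^4 - 6*b^3 + 5*b^2 + 24*b - 36) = (b - 4)*(b - 2)*(b^3 - 4*b^2 - 3*b + 18) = (b - 4)*(b - 3)*(b - 2)*(b^2 - b - 6) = (b - 4)*(b - 3)*(b - 2)*(b + 2)*(b - 3)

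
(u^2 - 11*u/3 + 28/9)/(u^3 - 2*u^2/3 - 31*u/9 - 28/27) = 3*(3*u - 4)/(9*u^2 + 15*u + 4)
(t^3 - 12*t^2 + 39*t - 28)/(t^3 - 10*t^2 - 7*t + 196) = (t^2 - 5*t + 4)/(t^2 - 3*t - 28)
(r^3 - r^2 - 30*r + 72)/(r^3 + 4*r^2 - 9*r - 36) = (r^2 + 2*r - 24)/(r^2 + 7*r + 12)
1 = 1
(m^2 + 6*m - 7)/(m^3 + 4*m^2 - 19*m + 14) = 1/(m - 2)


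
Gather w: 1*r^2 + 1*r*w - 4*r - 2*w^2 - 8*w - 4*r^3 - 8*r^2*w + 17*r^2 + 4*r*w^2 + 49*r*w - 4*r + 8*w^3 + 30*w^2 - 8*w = -4*r^3 + 18*r^2 - 8*r + 8*w^3 + w^2*(4*r + 28) + w*(-8*r^2 + 50*r - 16)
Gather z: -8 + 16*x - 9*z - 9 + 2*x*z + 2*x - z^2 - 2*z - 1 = 18*x - z^2 + z*(2*x - 11) - 18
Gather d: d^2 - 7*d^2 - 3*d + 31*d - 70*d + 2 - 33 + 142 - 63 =-6*d^2 - 42*d + 48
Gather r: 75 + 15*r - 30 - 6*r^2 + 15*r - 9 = -6*r^2 + 30*r + 36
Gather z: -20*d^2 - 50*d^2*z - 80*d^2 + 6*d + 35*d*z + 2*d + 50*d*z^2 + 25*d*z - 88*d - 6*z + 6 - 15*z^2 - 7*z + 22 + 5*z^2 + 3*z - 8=-100*d^2 - 80*d + z^2*(50*d - 10) + z*(-50*d^2 + 60*d - 10) + 20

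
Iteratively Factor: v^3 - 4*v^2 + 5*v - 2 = (v - 1)*(v^2 - 3*v + 2) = (v - 2)*(v - 1)*(v - 1)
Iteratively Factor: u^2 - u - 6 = (u - 3)*(u + 2)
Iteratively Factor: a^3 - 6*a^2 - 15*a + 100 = (a + 4)*(a^2 - 10*a + 25) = (a - 5)*(a + 4)*(a - 5)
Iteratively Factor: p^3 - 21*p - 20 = (p + 1)*(p^2 - p - 20) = (p - 5)*(p + 1)*(p + 4)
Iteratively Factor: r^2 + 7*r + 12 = (r + 3)*(r + 4)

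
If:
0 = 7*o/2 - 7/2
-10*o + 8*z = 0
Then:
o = 1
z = 5/4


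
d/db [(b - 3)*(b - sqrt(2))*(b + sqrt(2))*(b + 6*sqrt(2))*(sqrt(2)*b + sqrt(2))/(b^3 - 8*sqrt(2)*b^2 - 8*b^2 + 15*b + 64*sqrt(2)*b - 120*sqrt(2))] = 2*(sqrt(2)*b^5 - 18*b^4 - 7*sqrt(2)*b^4 - 101*sqrt(2)*b^3 + 84*b^3 + 118*b^2 + 678*sqrt(2)*b^2 - 136*b + 480*sqrt(2)*b - 576*sqrt(2) - 140)/(b^4 - 16*sqrt(2)*b^3 - 10*b^3 + 153*b^2 + 160*sqrt(2)*b^2 - 1280*b - 400*sqrt(2)*b + 3200)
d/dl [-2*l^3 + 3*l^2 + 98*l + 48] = -6*l^2 + 6*l + 98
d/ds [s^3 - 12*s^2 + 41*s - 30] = 3*s^2 - 24*s + 41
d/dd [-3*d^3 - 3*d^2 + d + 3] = -9*d^2 - 6*d + 1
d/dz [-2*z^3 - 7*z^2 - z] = -6*z^2 - 14*z - 1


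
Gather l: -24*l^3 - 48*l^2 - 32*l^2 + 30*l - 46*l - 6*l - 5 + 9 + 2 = -24*l^3 - 80*l^2 - 22*l + 6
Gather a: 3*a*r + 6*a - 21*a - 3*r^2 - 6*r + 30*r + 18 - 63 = a*(3*r - 15) - 3*r^2 + 24*r - 45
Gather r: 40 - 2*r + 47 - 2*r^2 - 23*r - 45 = -2*r^2 - 25*r + 42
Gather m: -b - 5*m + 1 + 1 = -b - 5*m + 2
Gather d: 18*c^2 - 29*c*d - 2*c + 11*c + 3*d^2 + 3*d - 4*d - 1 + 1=18*c^2 + 9*c + 3*d^2 + d*(-29*c - 1)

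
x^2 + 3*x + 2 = (x + 1)*(x + 2)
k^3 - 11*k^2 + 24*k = k*(k - 8)*(k - 3)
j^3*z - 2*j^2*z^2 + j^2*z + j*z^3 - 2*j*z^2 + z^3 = (j - z)^2*(j*z + z)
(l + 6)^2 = l^2 + 12*l + 36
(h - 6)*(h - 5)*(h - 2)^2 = h^4 - 15*h^3 + 78*h^2 - 164*h + 120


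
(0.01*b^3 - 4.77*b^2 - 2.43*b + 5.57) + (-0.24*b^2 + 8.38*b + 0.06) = 0.01*b^3 - 5.01*b^2 + 5.95*b + 5.63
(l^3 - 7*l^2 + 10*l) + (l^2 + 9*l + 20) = l^3 - 6*l^2 + 19*l + 20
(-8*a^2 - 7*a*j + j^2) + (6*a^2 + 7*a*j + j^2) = -2*a^2 + 2*j^2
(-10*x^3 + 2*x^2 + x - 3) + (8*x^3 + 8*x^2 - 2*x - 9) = -2*x^3 + 10*x^2 - x - 12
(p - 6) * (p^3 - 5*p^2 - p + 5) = p^4 - 11*p^3 + 29*p^2 + 11*p - 30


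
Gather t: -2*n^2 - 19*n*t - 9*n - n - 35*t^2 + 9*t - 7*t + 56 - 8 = -2*n^2 - 10*n - 35*t^2 + t*(2 - 19*n) + 48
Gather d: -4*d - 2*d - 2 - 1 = -6*d - 3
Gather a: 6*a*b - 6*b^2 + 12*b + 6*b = 6*a*b - 6*b^2 + 18*b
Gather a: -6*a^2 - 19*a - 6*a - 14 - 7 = -6*a^2 - 25*a - 21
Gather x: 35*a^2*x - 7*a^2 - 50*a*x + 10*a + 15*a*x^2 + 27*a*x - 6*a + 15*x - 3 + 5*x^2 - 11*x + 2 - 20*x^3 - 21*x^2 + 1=-7*a^2 + 4*a - 20*x^3 + x^2*(15*a - 16) + x*(35*a^2 - 23*a + 4)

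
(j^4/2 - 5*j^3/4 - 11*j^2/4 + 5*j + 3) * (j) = j^5/2 - 5*j^4/4 - 11*j^3/4 + 5*j^2 + 3*j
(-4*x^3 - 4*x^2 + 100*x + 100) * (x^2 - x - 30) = -4*x^5 + 224*x^3 + 120*x^2 - 3100*x - 3000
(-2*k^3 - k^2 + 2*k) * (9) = -18*k^3 - 9*k^2 + 18*k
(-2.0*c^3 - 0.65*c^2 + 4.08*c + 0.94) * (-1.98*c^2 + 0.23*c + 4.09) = 3.96*c^5 + 0.827*c^4 - 16.4079*c^3 - 3.5813*c^2 + 16.9034*c + 3.8446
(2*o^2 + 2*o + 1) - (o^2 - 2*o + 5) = o^2 + 4*o - 4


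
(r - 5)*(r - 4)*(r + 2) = r^3 - 7*r^2 + 2*r + 40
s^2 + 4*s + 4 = (s + 2)^2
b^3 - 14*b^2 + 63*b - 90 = (b - 6)*(b - 5)*(b - 3)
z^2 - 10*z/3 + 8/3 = (z - 2)*(z - 4/3)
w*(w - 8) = w^2 - 8*w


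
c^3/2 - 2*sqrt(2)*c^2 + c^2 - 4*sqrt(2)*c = c*(c/2 + 1)*(c - 4*sqrt(2))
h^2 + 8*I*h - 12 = (h + 2*I)*(h + 6*I)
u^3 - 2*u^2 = u^2*(u - 2)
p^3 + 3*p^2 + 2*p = p*(p + 1)*(p + 2)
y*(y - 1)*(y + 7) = y^3 + 6*y^2 - 7*y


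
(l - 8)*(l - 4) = l^2 - 12*l + 32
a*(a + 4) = a^2 + 4*a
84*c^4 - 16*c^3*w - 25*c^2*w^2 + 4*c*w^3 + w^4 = (-3*c + w)*(-2*c + w)*(2*c + w)*(7*c + w)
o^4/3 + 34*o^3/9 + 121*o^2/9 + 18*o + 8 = (o/3 + 1)*(o + 1)*(o + 4/3)*(o + 6)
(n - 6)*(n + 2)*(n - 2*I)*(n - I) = n^4 - 4*n^3 - 3*I*n^3 - 14*n^2 + 12*I*n^2 + 8*n + 36*I*n + 24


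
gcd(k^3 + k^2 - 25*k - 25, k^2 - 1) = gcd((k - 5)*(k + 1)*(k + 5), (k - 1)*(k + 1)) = k + 1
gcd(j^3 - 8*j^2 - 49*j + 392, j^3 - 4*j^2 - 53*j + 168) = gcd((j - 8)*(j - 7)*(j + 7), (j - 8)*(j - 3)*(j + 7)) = j^2 - j - 56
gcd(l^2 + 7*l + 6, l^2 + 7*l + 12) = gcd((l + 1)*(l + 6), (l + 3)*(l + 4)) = 1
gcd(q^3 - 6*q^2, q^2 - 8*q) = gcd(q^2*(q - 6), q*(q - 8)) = q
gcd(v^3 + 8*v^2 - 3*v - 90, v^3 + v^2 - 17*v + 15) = v^2 + 2*v - 15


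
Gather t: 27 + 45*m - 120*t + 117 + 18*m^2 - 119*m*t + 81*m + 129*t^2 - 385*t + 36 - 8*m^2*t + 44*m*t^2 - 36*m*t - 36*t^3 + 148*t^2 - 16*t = 18*m^2 + 126*m - 36*t^3 + t^2*(44*m + 277) + t*(-8*m^2 - 155*m - 521) + 180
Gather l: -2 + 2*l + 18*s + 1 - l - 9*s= l + 9*s - 1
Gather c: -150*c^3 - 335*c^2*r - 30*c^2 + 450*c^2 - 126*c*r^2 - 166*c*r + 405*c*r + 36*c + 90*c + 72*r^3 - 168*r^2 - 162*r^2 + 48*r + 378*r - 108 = -150*c^3 + c^2*(420 - 335*r) + c*(-126*r^2 + 239*r + 126) + 72*r^3 - 330*r^2 + 426*r - 108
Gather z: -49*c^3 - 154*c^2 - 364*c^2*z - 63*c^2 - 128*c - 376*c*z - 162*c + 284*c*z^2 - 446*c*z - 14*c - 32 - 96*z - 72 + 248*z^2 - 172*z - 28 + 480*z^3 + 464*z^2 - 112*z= -49*c^3 - 217*c^2 - 304*c + 480*z^3 + z^2*(284*c + 712) + z*(-364*c^2 - 822*c - 380) - 132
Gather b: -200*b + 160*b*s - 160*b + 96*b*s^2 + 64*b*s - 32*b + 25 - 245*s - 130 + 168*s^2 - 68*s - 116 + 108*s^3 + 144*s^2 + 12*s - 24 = b*(96*s^2 + 224*s - 392) + 108*s^3 + 312*s^2 - 301*s - 245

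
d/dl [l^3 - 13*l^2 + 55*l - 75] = 3*l^2 - 26*l + 55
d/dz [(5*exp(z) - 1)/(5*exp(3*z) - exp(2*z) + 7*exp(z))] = (-50*exp(3*z) + 20*exp(2*z) - 2*exp(z) + 7)*exp(-z)/(25*exp(4*z) - 10*exp(3*z) + 71*exp(2*z) - 14*exp(z) + 49)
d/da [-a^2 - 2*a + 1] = -2*a - 2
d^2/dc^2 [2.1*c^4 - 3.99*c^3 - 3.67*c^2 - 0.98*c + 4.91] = 25.2*c^2 - 23.94*c - 7.34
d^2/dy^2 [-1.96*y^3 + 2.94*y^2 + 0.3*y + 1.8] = 5.88 - 11.76*y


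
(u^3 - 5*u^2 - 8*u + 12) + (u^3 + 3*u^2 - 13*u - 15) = 2*u^3 - 2*u^2 - 21*u - 3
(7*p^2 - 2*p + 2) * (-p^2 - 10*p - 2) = -7*p^4 - 68*p^3 + 4*p^2 - 16*p - 4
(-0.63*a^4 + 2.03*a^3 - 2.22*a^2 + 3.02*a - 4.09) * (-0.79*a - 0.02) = 0.4977*a^5 - 1.5911*a^4 + 1.7132*a^3 - 2.3414*a^2 + 3.1707*a + 0.0818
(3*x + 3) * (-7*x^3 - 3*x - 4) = -21*x^4 - 21*x^3 - 9*x^2 - 21*x - 12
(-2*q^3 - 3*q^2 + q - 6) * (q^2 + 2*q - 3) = -2*q^5 - 7*q^4 + q^3 + 5*q^2 - 15*q + 18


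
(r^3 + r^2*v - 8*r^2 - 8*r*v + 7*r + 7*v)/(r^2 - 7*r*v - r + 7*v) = (r^2 + r*v - 7*r - 7*v)/(r - 7*v)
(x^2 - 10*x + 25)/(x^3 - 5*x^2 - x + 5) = (x - 5)/(x^2 - 1)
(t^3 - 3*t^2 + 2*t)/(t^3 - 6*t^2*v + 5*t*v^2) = (t^2 - 3*t + 2)/(t^2 - 6*t*v + 5*v^2)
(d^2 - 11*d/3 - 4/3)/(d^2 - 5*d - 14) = (-3*d^2 + 11*d + 4)/(3*(-d^2 + 5*d + 14))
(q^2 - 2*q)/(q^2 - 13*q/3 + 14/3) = 3*q/(3*q - 7)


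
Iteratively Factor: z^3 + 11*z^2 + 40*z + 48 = (z + 4)*(z^2 + 7*z + 12) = (z + 3)*(z + 4)*(z + 4)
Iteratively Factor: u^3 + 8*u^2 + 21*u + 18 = (u + 3)*(u^2 + 5*u + 6) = (u + 3)^2*(u + 2)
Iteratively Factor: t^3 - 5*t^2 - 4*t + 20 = (t - 2)*(t^2 - 3*t - 10) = (t - 2)*(t + 2)*(t - 5)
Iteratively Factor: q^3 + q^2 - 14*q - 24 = (q + 3)*(q^2 - 2*q - 8) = (q + 2)*(q + 3)*(q - 4)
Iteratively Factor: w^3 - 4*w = (w + 2)*(w^2 - 2*w) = (w - 2)*(w + 2)*(w)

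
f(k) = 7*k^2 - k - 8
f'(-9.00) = -127.00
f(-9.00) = 568.00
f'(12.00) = 167.00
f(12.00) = 988.00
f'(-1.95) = -28.30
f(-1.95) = 20.57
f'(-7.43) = -105.02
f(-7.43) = 385.86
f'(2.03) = 27.42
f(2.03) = 18.82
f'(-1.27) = -18.78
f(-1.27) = 4.56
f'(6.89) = 95.46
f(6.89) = 317.41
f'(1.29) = 17.06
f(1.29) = 2.36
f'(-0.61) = -9.54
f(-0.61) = -4.79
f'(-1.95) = -28.30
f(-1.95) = 20.57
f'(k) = 14*k - 1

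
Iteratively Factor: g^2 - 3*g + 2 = (g - 2)*(g - 1)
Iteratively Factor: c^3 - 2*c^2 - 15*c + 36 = (c - 3)*(c^2 + c - 12) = (c - 3)^2*(c + 4)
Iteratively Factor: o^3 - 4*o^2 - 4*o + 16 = (o + 2)*(o^2 - 6*o + 8) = (o - 4)*(o + 2)*(o - 2)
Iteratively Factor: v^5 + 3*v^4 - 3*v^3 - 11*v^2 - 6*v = (v + 1)*(v^4 + 2*v^3 - 5*v^2 - 6*v) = (v - 2)*(v + 1)*(v^3 + 4*v^2 + 3*v) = v*(v - 2)*(v + 1)*(v^2 + 4*v + 3) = v*(v - 2)*(v + 1)*(v + 3)*(v + 1)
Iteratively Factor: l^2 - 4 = (l + 2)*(l - 2)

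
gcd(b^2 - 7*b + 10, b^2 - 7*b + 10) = b^2 - 7*b + 10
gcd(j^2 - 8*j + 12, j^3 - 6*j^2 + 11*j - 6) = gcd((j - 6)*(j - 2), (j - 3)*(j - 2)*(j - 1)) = j - 2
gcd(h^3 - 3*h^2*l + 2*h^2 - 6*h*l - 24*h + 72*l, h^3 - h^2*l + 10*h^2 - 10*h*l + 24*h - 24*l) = h + 6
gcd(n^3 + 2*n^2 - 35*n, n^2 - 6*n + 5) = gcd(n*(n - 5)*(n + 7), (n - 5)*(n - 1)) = n - 5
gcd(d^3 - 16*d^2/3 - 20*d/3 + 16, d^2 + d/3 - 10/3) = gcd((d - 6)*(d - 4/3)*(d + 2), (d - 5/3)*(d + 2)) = d + 2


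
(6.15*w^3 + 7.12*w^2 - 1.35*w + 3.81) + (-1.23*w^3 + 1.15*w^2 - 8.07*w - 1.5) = 4.92*w^3 + 8.27*w^2 - 9.42*w + 2.31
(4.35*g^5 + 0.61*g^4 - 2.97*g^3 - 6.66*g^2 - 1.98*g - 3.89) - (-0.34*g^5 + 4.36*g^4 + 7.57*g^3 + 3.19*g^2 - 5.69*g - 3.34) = 4.69*g^5 - 3.75*g^4 - 10.54*g^3 - 9.85*g^2 + 3.71*g - 0.55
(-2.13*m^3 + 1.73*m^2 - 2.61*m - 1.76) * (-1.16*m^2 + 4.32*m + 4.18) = 2.4708*m^5 - 11.2084*m^4 + 1.5978*m^3 - 2.0022*m^2 - 18.513*m - 7.3568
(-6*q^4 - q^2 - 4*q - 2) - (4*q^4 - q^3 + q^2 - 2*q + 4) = -10*q^4 + q^3 - 2*q^2 - 2*q - 6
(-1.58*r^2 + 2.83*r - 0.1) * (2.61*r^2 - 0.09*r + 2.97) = -4.1238*r^4 + 7.5285*r^3 - 5.2083*r^2 + 8.4141*r - 0.297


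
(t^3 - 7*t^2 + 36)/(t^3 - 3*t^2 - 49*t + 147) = (t^2 - 4*t - 12)/(t^2 - 49)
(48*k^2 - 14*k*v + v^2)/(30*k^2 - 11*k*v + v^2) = (-8*k + v)/(-5*k + v)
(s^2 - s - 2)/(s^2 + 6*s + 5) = (s - 2)/(s + 5)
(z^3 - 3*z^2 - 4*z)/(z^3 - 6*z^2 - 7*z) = (z - 4)/(z - 7)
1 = 1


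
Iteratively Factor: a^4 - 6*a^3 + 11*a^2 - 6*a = (a)*(a^3 - 6*a^2 + 11*a - 6) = a*(a - 2)*(a^2 - 4*a + 3) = a*(a - 2)*(a - 1)*(a - 3)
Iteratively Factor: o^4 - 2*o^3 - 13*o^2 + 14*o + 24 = (o + 1)*(o^3 - 3*o^2 - 10*o + 24) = (o + 1)*(o + 3)*(o^2 - 6*o + 8) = (o - 4)*(o + 1)*(o + 3)*(o - 2)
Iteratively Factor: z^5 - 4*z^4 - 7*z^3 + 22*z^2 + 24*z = (z + 2)*(z^4 - 6*z^3 + 5*z^2 + 12*z) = z*(z + 2)*(z^3 - 6*z^2 + 5*z + 12) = z*(z + 1)*(z + 2)*(z^2 - 7*z + 12) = z*(z - 3)*(z + 1)*(z + 2)*(z - 4)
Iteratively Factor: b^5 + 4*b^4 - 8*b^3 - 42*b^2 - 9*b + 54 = (b - 3)*(b^4 + 7*b^3 + 13*b^2 - 3*b - 18) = (b - 3)*(b + 3)*(b^3 + 4*b^2 + b - 6) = (b - 3)*(b + 3)^2*(b^2 + b - 2) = (b - 3)*(b + 2)*(b + 3)^2*(b - 1)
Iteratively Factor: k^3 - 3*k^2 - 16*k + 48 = (k - 4)*(k^2 + k - 12) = (k - 4)*(k - 3)*(k + 4)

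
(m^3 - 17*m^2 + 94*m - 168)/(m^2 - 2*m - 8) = (m^2 - 13*m + 42)/(m + 2)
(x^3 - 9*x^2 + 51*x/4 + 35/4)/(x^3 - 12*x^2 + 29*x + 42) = (x^2 - 2*x - 5/4)/(x^2 - 5*x - 6)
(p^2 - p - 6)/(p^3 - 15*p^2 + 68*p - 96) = (p + 2)/(p^2 - 12*p + 32)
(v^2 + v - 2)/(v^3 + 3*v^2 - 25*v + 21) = (v + 2)/(v^2 + 4*v - 21)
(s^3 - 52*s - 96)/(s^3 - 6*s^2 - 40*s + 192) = (s + 2)/(s - 4)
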